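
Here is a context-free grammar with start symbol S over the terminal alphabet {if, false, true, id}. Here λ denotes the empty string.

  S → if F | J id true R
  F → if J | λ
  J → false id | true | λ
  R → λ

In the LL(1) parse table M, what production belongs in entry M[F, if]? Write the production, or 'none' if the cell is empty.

F → if J

FIRST(F) = {λ, if}
FIRST(J) = {λ, false, true}
FIRST(R) = {λ}
FIRST(S) = {false, id, if, true}  (via J id true R)
FOLLOW(S) includes $ since S is the start symbol.
FOLLOW(S): S appears on no right-hand side. Thus FOLLOW(S) = {$}.
FOLLOW(F): in S→if F, the suffix after F is empty, so FOLLOW(F) ⊇ FOLLOW(S) = {$}. Thus FOLLOW(F) = {$}.
For F → if J: FIRST(if J) = {if}, so it goes in M[F, t] for t ∈ {if}.
For F → λ: FIRST(λ) = {λ}, so it goes in M[F, t] for t ∈ {}; since λ ∈ FIRST, also for every t ∈ FOLLOW(F) = {$}.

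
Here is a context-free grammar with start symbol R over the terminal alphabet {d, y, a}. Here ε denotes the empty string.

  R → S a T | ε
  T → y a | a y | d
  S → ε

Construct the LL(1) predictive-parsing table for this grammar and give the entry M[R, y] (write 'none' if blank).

none

FIRST(T): from T→y a we get {y}; from T→a y we get {a}; from T→d we get {d}. So FIRST(T) = {a, d, y}.
FIRST(S): from S→ε we get {ε}. So FIRST(S) = {ε}.
FIRST(R): from R→S a T we get {a}; from R→ε we get {ε}. So FIRST(R) = {ε, a}.
FOLLOW(R) includes $ since R is the start symbol.
FOLLOW(R): R appears on no right-hand side. Thus FOLLOW(R) = {$}.
For R → S a T: FIRST(S a T) = {a}, so it goes in M[R, t] for t ∈ {a}.
For R → ε: FIRST(ε) = {ε}, so it goes in M[R, t] for t ∈ {}; since ε ∈ FIRST, also for every t ∈ FOLLOW(R) = {$}.
None of these place a production in M[R, y].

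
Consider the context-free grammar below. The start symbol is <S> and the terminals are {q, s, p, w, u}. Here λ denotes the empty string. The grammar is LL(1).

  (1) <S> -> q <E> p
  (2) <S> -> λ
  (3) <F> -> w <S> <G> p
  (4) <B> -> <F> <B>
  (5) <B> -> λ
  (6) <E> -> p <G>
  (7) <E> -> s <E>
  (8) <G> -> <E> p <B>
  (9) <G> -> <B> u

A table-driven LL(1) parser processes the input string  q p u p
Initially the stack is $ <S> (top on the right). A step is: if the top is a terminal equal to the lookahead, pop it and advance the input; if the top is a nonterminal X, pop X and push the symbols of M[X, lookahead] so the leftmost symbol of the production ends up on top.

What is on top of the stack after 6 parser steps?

u

     Stack      Input      Action
  1  $ <S>      q p u p $  expand <S> -> q <E> p
  2  $ p <E> q  q p u p $  match q
  3  $ p <E>    p u p $    expand <E> -> p <G>
  4  $ p <G> p  p u p $    match p
  5  $ p <G>    u p $      expand <G> -> <B> u
  6  $ p u <B>  u p $      expand <B> -> λ
Stack after step 6: $ p u (top = u).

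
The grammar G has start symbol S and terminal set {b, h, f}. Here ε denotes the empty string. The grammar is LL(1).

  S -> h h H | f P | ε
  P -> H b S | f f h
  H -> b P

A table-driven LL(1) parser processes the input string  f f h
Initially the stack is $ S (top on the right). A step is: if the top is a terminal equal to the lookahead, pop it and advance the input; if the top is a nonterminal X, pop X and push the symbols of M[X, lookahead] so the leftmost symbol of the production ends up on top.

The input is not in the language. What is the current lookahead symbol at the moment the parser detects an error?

step 1: stack=$ S  input=f f h $  — expand S -> f P
step 2: stack=$ P f  input=f f h $  — match f
step 3: stack=$ P  input=f h $  — expand P -> f f h
step 4: stack=$ h f f  input=f h $  — match f
step 5: stack=$ h f  input=h $  — error: top is terminal f but lookahead is h

h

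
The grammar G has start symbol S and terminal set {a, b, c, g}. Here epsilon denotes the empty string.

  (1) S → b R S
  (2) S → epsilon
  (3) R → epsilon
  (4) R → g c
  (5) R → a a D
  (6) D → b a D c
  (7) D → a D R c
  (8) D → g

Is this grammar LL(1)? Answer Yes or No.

Yes

FIRST(S) = {epsilon, b}
FIRST(R) = {epsilon, a, g}
FIRST(D) = {a, b, g}
FOLLOW(S) = {$}
FOLLOW(R) = {$, b, c}
FOLLOW(D) = {$, a, b, c, g}
Each cell of M receives at most one production.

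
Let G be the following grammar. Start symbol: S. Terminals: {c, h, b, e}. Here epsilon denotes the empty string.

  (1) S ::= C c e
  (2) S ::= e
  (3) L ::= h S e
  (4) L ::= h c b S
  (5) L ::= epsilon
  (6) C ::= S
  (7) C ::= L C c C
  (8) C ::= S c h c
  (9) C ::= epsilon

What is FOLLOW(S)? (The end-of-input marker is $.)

{$, c, e, h}

FIRST(L) = {epsilon, h}
FIRST(S) = {c, e, h}  (via C c e)
FIRST(C) = {epsilon, c, e, h}  (via S, L C c C, S c h c)
FOLLOW(S) includes $ since S is the start symbol.
FOLLOW(L): in C::=L C c C, L is followed by C c C with FIRST {c, e, h}. Thus FOLLOW(L) = {c, e, h}.
FOLLOW(C): in S::=C c e, C is followed by c e with FIRST {c}; in C::=L C c C (occurrence 1), C is followed by c C with FIRST {c}; in C::=L C c C (occurrence 2), the suffix after C is empty (adds nothing new). Thus FOLLOW(C) = {c}.
FOLLOW(S): in L::=h S e, S is followed by e with FIRST {e}; in L::=h c b S, the suffix after S is empty, so FOLLOW(S) ⊇ FOLLOW(L) = {c, e, h}; in C::=S, the suffix after S is empty, so FOLLOW(S) ⊇ FOLLOW(C) = {c}; in C::=S c h c, S is followed by c h c with FIRST {c}. Thus FOLLOW(S) = {$, c, e, h}.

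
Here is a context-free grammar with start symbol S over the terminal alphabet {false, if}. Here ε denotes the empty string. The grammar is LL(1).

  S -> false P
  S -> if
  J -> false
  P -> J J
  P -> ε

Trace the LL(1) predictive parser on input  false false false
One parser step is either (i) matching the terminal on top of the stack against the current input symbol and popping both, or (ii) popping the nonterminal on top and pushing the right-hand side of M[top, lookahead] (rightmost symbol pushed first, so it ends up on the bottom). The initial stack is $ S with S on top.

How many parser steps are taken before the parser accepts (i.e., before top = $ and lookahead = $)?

step 1: stack=$ S  input=false false false $  — expand S -> false P
step 2: stack=$ P false  input=false false false $  — match false
step 3: stack=$ P  input=false false $  — expand P -> J J
step 4: stack=$ J J  input=false false $  — expand J -> false
step 5: stack=$ J false  input=false false $  — match false
step 6: stack=$ J  input=false $  — expand J -> false
step 7: stack=$ false  input=false $  — match false
Accept reached after 7 steps.

7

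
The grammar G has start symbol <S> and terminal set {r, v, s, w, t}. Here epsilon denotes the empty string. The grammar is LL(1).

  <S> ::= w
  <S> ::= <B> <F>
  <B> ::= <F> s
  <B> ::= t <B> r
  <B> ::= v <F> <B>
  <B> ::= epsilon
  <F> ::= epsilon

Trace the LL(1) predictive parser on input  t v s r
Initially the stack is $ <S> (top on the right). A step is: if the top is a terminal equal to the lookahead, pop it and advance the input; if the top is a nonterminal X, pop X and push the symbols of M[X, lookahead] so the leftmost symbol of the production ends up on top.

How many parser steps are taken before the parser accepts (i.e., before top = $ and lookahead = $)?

11

step 1: stack=$ <S>  input=t v s r $  — expand <S> ::= <B> <F>
step 2: stack=$ <F> <B>  input=t v s r $  — expand <B> ::= t <B> r
step 3: stack=$ <F> r <B> t  input=t v s r $  — match t
step 4: stack=$ <F> r <B>  input=v s r $  — expand <B> ::= v <F> <B>
step 5: stack=$ <F> r <B> <F> v  input=v s r $  — match v
step 6: stack=$ <F> r <B> <F>  input=s r $  — expand <F> ::= epsilon
step 7: stack=$ <F> r <B>  input=s r $  — expand <B> ::= <F> s
step 8: stack=$ <F> r s <F>  input=s r $  — expand <F> ::= epsilon
step 9: stack=$ <F> r s  input=s r $  — match s
step 10: stack=$ <F> r  input=r $  — match r
step 11: stack=$ <F>  input=$  — expand <F> ::= epsilon
Accept reached after 11 steps.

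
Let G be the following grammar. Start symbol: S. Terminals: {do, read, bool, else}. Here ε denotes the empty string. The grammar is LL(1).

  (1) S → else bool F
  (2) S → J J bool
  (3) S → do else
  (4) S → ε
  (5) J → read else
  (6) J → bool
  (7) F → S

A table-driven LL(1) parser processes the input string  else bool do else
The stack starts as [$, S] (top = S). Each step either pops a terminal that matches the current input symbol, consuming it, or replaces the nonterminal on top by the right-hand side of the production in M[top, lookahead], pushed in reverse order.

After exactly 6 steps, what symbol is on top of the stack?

else

step 1: stack=$ S  input=else bool do else $  — expand S → else bool F
step 2: stack=$ F bool else  input=else bool do else $  — match else
step 3: stack=$ F bool  input=bool do else $  — match bool
step 4: stack=$ F  input=do else $  — expand F → S
step 5: stack=$ S  input=do else $  — expand S → do else
step 6: stack=$ else do  input=do else $  — match do
Stack after step 6: $ else (top = else).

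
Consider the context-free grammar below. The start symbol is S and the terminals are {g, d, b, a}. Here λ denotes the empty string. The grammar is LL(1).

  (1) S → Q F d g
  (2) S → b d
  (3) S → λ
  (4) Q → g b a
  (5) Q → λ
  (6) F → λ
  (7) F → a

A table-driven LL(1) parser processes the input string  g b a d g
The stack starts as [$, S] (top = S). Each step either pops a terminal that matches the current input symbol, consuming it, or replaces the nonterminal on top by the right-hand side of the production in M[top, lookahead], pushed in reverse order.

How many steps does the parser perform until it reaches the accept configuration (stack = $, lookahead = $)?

     Stack          Input        Action
  1  $ S            g b a d g $  expand S → Q F d g
  2  $ g d F Q      g b a d g $  expand Q → g b a
  3  $ g d F a b g  g b a d g $  match g
  4  $ g d F a b    b a d g $    match b
  5  $ g d F a      a d g $      match a
  6  $ g d F        d g $        expand F → λ
  7  $ g d          d g $        match d
  8  $ g            g $          match g
Accept reached after 8 steps.

8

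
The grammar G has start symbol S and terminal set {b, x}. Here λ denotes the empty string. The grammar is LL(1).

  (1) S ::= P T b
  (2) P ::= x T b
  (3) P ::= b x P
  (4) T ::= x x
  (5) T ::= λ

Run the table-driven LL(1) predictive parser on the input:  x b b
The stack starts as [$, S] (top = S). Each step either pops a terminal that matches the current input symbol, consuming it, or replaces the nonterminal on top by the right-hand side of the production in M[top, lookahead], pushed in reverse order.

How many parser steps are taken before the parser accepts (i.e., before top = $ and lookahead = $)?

7

     Stack        Input    Action
  1  $ S          x b b $  expand S ::= P T b
  2  $ b T P      x b b $  expand P ::= x T b
  3  $ b T b T x  x b b $  match x
  4  $ b T b T    b b $    expand T ::= λ
  5  $ b T b      b b $    match b
  6  $ b T        b $      expand T ::= λ
  7  $ b          b $      match b
Accept reached after 7 steps.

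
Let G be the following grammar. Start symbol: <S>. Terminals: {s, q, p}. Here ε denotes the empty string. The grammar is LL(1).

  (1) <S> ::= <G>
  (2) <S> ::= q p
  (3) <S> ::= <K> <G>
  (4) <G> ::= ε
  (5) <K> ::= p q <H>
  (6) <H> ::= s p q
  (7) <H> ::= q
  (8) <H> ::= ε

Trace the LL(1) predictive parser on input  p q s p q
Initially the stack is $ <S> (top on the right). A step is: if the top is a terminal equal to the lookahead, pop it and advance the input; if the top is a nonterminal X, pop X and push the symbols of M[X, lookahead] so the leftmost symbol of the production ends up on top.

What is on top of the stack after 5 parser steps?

s

step 1: stack=$ <S>  input=p q s p q $  — expand <S> ::= <K> <G>
step 2: stack=$ <G> <K>  input=p q s p q $  — expand <K> ::= p q <H>
step 3: stack=$ <G> <H> q p  input=p q s p q $  — match p
step 4: stack=$ <G> <H> q  input=q s p q $  — match q
step 5: stack=$ <G> <H>  input=s p q $  — expand <H> ::= s p q
Stack after step 5: $ <G> q p s (top = s).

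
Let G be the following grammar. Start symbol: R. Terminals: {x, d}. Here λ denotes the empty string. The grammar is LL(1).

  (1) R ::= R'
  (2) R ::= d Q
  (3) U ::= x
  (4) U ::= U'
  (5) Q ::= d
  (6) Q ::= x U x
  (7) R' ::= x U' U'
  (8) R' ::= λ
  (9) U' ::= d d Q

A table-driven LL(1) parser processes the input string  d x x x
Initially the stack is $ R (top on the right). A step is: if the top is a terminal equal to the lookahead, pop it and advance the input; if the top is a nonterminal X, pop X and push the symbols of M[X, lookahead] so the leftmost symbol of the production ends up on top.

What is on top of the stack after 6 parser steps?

x

     Stack    Input      Action
  1  $ R      d x x x $  expand R ::= d Q
  2  $ Q d    d x x x $  match d
  3  $ Q      x x x $    expand Q ::= x U x
  4  $ x U x  x x x $    match x
  5  $ x U    x x $      expand U ::= x
  6  $ x x    x x $      match x
Stack after step 6: $ x (top = x).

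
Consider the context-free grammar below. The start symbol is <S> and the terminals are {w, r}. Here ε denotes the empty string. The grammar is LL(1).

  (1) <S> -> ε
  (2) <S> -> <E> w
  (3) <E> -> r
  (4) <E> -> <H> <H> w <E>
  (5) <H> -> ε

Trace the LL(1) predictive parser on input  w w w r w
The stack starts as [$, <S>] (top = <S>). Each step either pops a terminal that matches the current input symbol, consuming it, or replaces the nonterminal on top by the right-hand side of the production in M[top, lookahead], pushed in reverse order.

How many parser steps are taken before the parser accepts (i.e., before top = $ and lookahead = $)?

16

step 1: stack=$ <S>  input=w w w r w $  — expand <S> -> <E> w
step 2: stack=$ w <E>  input=w w w r w $  — expand <E> -> <H> <H> w <E>
step 3: stack=$ w <E> w <H> <H>  input=w w w r w $  — expand <H> -> ε
step 4: stack=$ w <E> w <H>  input=w w w r w $  — expand <H> -> ε
step 5: stack=$ w <E> w  input=w w w r w $  — match w
step 6: stack=$ w <E>  input=w w r w $  — expand <E> -> <H> <H> w <E>
step 7: stack=$ w <E> w <H> <H>  input=w w r w $  — expand <H> -> ε
step 8: stack=$ w <E> w <H>  input=w w r w $  — expand <H> -> ε
step 9: stack=$ w <E> w  input=w w r w $  — match w
step 10: stack=$ w <E>  input=w r w $  — expand <E> -> <H> <H> w <E>
step 11: stack=$ w <E> w <H> <H>  input=w r w $  — expand <H> -> ε
step 12: stack=$ w <E> w <H>  input=w r w $  — expand <H> -> ε
step 13: stack=$ w <E> w  input=w r w $  — match w
step 14: stack=$ w <E>  input=r w $  — expand <E> -> r
step 15: stack=$ w r  input=r w $  — match r
step 16: stack=$ w  input=w $  — match w
Accept reached after 16 steps.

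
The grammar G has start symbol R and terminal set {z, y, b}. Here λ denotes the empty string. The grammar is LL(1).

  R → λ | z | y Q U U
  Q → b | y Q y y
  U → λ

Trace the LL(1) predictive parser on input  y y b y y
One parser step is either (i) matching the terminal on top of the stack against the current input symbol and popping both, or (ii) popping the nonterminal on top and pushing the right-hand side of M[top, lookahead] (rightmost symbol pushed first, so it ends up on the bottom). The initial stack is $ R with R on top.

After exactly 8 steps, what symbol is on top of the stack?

U

step 1: stack=$ R  input=y y b y y $  — expand R → y Q U U
step 2: stack=$ U U Q y  input=y y b y y $  — match y
step 3: stack=$ U U Q  input=y b y y $  — expand Q → y Q y y
step 4: stack=$ U U y y Q y  input=y b y y $  — match y
step 5: stack=$ U U y y Q  input=b y y $  — expand Q → b
step 6: stack=$ U U y y b  input=b y y $  — match b
step 7: stack=$ U U y y  input=y y $  — match y
step 8: stack=$ U U y  input=y $  — match y
Stack after step 8: $ U U (top = U).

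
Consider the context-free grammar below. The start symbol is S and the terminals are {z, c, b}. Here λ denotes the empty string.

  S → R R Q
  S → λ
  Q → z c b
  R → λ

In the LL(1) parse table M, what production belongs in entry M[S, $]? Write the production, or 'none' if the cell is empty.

S → λ

FIRST(Q): from Q→z c b we get {z}. So FIRST(Q) = {z}.
FIRST(R): from R→λ we get {λ}. So FIRST(R) = {λ}.
FIRST(S): from S→R R Q we get {z}; from S→λ we get {λ}. So FIRST(S) = {λ, z}.
FOLLOW(S) includes $ since S is the start symbol.
FOLLOW(S): S appears on no right-hand side. Thus FOLLOW(S) = {$}.
For S → R R Q: FIRST(R R Q) = {z}, so it goes in M[S, t] for t ∈ {z}.
For S → λ: FIRST(λ) = {λ}, so it goes in M[S, t] for t ∈ {}; since λ ∈ FIRST, also for every t ∈ FOLLOW(S) = {$}.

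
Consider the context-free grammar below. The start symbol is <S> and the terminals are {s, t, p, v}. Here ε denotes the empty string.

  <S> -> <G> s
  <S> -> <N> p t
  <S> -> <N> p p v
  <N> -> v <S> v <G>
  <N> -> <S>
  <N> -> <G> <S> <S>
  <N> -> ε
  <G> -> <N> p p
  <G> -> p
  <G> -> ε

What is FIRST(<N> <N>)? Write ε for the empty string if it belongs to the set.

{ε, p, s, v}

FIRST(<S>): from <S>-><G> s we get {p, s, v}; from <S>-><N> p t we get {p, s, v}; from <S>-><N> p p v we get {p, s, v}. So FIRST(<S>) = {p, s, v}.
FIRST(<N>): from <N>->v <S> v <G> we get {v}; from <N>-><S> we get {p, s, v}; from <N>-><G> <S> <S> we get {p, s, v}; from <N>->ε we get {ε}. So FIRST(<N>) = {ε, p, s, v}.
FIRST(<G>): from <G>-><N> p p we get {p, s, v}; from <G>->p we get {p}; from <G>->ε we get {ε}. So FIRST(<G>) = {ε, p, s, v}.
FIRST(<N> <N>): take FIRST of each symbol in turn, carrying on past any symbol whose FIRST contains ε; result {ε, p, s, v}.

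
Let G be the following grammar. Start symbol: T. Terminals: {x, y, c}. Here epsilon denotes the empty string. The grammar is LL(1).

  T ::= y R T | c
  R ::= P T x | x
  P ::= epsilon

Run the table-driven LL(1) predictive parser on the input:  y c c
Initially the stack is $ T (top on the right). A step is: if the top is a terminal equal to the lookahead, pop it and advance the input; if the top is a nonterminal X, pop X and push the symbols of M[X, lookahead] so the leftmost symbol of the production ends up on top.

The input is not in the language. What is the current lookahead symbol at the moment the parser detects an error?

c

     Stack      Input    Action
  1  $ T        y c c $  expand T ::= y R T
  2  $ T R y    y c c $  match y
  3  $ T R      c c $    expand R ::= P T x
  4  $ T x T P  c c $    expand P ::= epsilon
  5  $ T x T    c c $    expand T ::= c
  6  $ T x c    c c $    match c
  7  $ T x      c $      error: top is terminal x but lookahead is c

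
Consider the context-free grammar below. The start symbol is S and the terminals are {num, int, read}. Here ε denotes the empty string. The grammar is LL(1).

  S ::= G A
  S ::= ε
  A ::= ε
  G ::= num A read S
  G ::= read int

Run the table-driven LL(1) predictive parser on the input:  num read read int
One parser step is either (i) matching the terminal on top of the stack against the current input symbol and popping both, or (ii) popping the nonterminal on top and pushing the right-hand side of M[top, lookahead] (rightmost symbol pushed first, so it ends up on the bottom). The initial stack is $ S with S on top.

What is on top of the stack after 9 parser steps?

A

     Stack             Input                Action
  1  $ S               num read read int $  expand S ::= G A
  2  $ A G             num read read int $  expand G ::= num A read S
  3  $ A S read A num  num read read int $  match num
  4  $ A S read A      read read int $      expand A ::= ε
  5  $ A S read        read read int $      match read
  6  $ A S             read int $           expand S ::= G A
  7  $ A A G           read int $           expand G ::= read int
  8  $ A A int read    read int $           match read
  9  $ A A int         int $                match int
Stack after step 9: $ A A (top = A).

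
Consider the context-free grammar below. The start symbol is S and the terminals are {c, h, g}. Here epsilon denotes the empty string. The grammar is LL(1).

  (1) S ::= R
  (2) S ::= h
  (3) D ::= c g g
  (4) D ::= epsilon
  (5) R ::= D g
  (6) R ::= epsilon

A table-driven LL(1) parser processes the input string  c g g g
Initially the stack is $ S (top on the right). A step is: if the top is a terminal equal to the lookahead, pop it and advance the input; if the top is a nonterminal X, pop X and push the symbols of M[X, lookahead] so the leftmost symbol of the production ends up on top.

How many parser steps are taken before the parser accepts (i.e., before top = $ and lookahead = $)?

7

     Stack      Input      Action
  1  $ S        c g g g $  expand S ::= R
  2  $ R        c g g g $  expand R ::= D g
  3  $ g D      c g g g $  expand D ::= c g g
  4  $ g g g c  c g g g $  match c
  5  $ g g g    g g g $    match g
  6  $ g g      g g $      match g
  7  $ g        g $        match g
Accept reached after 7 steps.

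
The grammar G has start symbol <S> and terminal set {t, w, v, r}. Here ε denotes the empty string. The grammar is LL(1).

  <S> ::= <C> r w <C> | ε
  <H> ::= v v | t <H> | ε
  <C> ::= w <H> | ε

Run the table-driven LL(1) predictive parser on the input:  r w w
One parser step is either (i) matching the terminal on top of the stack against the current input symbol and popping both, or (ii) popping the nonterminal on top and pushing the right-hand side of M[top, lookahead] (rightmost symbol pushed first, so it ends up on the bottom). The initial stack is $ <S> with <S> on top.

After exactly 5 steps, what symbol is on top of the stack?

w

     Stack          Input    Action
  1  $ <S>          r w w $  expand <S> ::= <C> r w <C>
  2  $ <C> w r <C>  r w w $  expand <C> ::= ε
  3  $ <C> w r      r w w $  match r
  4  $ <C> w        w w $    match w
  5  $ <C>          w $      expand <C> ::= w <H>
Stack after step 5: $ <H> w (top = w).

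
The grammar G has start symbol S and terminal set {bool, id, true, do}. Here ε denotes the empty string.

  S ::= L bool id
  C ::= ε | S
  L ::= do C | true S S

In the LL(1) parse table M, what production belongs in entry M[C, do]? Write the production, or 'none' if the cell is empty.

C ::= S

FIRST(L): from L::=do C we get {do}; from L::=true S S we get {true}. So FIRST(L) = {do, true}.
FIRST(S): from S::=L bool id we get {do, true}. So FIRST(S) = {do, true}.
FIRST(C): from C::=ε we get {ε}; from C::=S we get {do, true}. So FIRST(C) = {ε, do, true}.
FOLLOW(S) includes $ since S is the start symbol.
FOLLOW(L): in S::=L bool id, L is followed by bool id with FIRST {bool}. Thus FOLLOW(L) = {bool}.
FOLLOW(C): in L::=do C, the suffix after C is empty, so FOLLOW(C) ⊇ FOLLOW(L) = {bool}. Thus FOLLOW(C) = {bool}.
For C ::= ε: FIRST(ε) = {ε}, so it goes in M[C, t] for t ∈ {}; since ε ∈ FIRST, also for every t ∈ FOLLOW(C) = {bool}.
For C ::= S: FIRST(S) = {do, true}, so it goes in M[C, t] for t ∈ {do, true}.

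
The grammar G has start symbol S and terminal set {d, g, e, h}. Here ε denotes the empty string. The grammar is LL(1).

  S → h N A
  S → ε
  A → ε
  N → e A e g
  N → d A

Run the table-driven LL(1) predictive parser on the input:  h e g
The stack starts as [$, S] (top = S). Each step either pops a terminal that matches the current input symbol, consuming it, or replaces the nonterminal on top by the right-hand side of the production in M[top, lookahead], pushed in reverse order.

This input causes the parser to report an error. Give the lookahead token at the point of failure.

g

step 1: stack=$ S  input=h e g $  — expand S → h N A
step 2: stack=$ A N h  input=h e g $  — match h
step 3: stack=$ A N  input=e g $  — expand N → e A e g
step 4: stack=$ A g e A e  input=e g $  — match e
step 5: stack=$ A g e A  input=g $  — error: M[A, g] is empty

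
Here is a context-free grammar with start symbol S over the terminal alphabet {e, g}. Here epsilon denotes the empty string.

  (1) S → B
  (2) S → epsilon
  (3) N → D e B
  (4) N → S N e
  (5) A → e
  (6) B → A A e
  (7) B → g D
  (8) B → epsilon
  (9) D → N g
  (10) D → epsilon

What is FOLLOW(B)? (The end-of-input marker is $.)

FIRST(A): from A→e we get {e}. So FIRST(A) = {e}.
FIRST(B): from B→A A e we get {e}; from B→g D we get {g}; from B→epsilon we get {epsilon}. So FIRST(B) = {epsilon, e, g}.
FIRST(S): from S→B we get {epsilon, e, g}; from S→epsilon we get {epsilon}. So FIRST(S) = {epsilon, e, g}.
FIRST(N): from N→D e B we get {e, g}; from N→S N e we get {e, g}. So FIRST(N) = {e, g}.
FIRST(D): from D→N g we get {e, g}; from D→epsilon we get {epsilon}. So FIRST(D) = {epsilon, e, g}.
FOLLOW(S) includes $ since S is the start symbol.
FOLLOW(S): in N→S N e, S is followed by N e with FIRST {e, g}. Thus FOLLOW(S) = {$, e, g}.
FOLLOW(N): in N→S N e, N is followed by e with FIRST {e}; in D→N g, N is followed by g with FIRST {g}. Thus FOLLOW(N) = {e, g}.
FOLLOW(A): in B→A A e (occurrence 1), A is followed by A e with FIRST {e}; in B→A A e (occurrence 2), A is followed by e with FIRST {e}. Thus FOLLOW(A) = {e}.
FOLLOW(B): in S→B, the suffix after B is empty, so FOLLOW(B) ⊇ FOLLOW(S) = {$, e, g}; in N→D e B, the suffix after B is empty, so FOLLOW(B) ⊇ FOLLOW(N) = {e, g}. Thus FOLLOW(B) = {$, e, g}.
FOLLOW(D): in N→D e B, D is followed by e B with FIRST {e}; in B→g D, the suffix after D is empty, so FOLLOW(D) ⊇ FOLLOW(B) = {$, e, g}. Thus FOLLOW(D) = {$, e, g}.

{$, e, g}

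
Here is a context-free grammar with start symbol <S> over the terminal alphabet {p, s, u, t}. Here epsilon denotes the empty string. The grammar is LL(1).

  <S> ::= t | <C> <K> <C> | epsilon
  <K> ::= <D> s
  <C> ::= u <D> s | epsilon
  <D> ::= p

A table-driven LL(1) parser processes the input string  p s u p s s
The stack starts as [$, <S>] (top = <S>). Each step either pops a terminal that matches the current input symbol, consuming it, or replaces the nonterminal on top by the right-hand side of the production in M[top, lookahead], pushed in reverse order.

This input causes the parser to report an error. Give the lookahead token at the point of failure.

s

step 1: stack=$ <S>  input=p s u p s s $  — expand <S> ::= <C> <K> <C>
step 2: stack=$ <C> <K> <C>  input=p s u p s s $  — expand <C> ::= epsilon
step 3: stack=$ <C> <K>  input=p s u p s s $  — expand <K> ::= <D> s
step 4: stack=$ <C> s <D>  input=p s u p s s $  — expand <D> ::= p
step 5: stack=$ <C> s p  input=p s u p s s $  — match p
step 6: stack=$ <C> s  input=s u p s s $  — match s
step 7: stack=$ <C>  input=u p s s $  — expand <C> ::= u <D> s
step 8: stack=$ s <D> u  input=u p s s $  — match u
step 9: stack=$ s <D>  input=p s s $  — expand <D> ::= p
step 10: stack=$ s p  input=p s s $  — match p
step 11: stack=$ s  input=s s $  — match s
step 12: stack=$  input=s $  — error: stack empty but input remains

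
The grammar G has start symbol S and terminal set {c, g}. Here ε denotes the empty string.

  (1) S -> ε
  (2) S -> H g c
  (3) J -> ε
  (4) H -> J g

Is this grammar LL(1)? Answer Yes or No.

FIRST(S) = {ε, g}
FIRST(J) = {ε}
FIRST(H) = {g}
FOLLOW(S) = {$}
FOLLOW(J) = {g}
FOLLOW(H) = {g}
Each cell of M receives at most one production.

Yes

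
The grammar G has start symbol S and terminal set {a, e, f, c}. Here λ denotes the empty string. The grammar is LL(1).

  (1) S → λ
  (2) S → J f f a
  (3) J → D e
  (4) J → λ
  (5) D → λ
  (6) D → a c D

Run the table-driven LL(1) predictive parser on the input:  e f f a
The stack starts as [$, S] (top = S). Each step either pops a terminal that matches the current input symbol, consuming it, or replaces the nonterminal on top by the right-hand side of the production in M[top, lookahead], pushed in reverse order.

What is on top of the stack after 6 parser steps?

a

     Stack        Input      Action
  1  $ S          e f f a $  expand S → J f f a
  2  $ a f f J    e f f a $  expand J → D e
  3  $ a f f e D  e f f a $  expand D → λ
  4  $ a f f e    e f f a $  match e
  5  $ a f f      f f a $    match f
  6  $ a f        f a $      match f
Stack after step 6: $ a (top = a).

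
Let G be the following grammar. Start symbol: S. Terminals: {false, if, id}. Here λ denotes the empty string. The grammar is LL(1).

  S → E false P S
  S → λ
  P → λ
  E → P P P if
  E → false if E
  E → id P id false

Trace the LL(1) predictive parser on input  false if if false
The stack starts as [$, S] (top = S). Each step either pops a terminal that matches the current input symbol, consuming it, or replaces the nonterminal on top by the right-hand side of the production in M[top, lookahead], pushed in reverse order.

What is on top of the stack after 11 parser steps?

S

step 1: stack=$ S  input=false if if false $  — expand S → E false P S
step 2: stack=$ S P false E  input=false if if false $  — expand E → false if E
step 3: stack=$ S P false E if false  input=false if if false $  — match false
step 4: stack=$ S P false E if  input=if if false $  — match if
step 5: stack=$ S P false E  input=if false $  — expand E → P P P if
step 6: stack=$ S P false if P P P  input=if false $  — expand P → λ
step 7: stack=$ S P false if P P  input=if false $  — expand P → λ
step 8: stack=$ S P false if P  input=if false $  — expand P → λ
step 9: stack=$ S P false if  input=if false $  — match if
step 10: stack=$ S P false  input=false $  — match false
step 11: stack=$ S P  input=$  — expand P → λ
Stack after step 11: $ S (top = S).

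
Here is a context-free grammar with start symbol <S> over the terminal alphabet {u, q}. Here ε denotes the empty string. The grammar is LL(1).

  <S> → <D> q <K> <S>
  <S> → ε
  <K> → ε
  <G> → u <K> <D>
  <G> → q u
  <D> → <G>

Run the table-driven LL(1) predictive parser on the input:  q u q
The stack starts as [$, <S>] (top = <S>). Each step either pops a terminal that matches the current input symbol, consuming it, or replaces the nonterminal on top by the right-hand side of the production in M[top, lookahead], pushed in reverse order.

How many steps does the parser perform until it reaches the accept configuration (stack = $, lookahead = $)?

     Stack            Input    Action
  1  $ <S>            q u q $  expand <S> → <D> q <K> <S>
  2  $ <S> <K> q <D>  q u q $  expand <D> → <G>
  3  $ <S> <K> q <G>  q u q $  expand <G> → q u
  4  $ <S> <K> q u q  q u q $  match q
  5  $ <S> <K> q u    u q $    match u
  6  $ <S> <K> q      q $      match q
  7  $ <S> <K>        $        expand <K> → ε
  8  $ <S>            $        expand <S> → ε
Accept reached after 8 steps.

8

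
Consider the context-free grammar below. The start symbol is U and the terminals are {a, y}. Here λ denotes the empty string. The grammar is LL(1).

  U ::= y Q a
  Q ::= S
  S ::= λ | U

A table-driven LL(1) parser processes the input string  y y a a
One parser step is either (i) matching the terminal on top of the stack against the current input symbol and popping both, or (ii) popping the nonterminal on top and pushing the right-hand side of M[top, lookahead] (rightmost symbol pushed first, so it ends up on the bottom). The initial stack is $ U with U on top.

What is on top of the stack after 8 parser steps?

step 1: stack=$ U  input=y y a a $  — expand U ::= y Q a
step 2: stack=$ a Q y  input=y y a a $  — match y
step 3: stack=$ a Q  input=y a a $  — expand Q ::= S
step 4: stack=$ a S  input=y a a $  — expand S ::= U
step 5: stack=$ a U  input=y a a $  — expand U ::= y Q a
step 6: stack=$ a a Q y  input=y a a $  — match y
step 7: stack=$ a a Q  input=a a $  — expand Q ::= S
step 8: stack=$ a a S  input=a a $  — expand S ::= λ
Stack after step 8: $ a a (top = a).

a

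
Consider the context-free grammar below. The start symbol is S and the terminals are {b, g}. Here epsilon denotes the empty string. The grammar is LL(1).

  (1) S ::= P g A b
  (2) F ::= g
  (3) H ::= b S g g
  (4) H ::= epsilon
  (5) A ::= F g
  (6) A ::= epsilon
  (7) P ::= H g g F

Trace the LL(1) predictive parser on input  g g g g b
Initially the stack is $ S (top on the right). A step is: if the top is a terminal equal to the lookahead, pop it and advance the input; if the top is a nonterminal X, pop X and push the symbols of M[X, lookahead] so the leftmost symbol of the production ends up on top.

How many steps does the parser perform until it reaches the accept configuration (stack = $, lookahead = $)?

10

step 1: stack=$ S  input=g g g g b $  — expand S ::= P g A b
step 2: stack=$ b A g P  input=g g g g b $  — expand P ::= H g g F
step 3: stack=$ b A g F g g H  input=g g g g b $  — expand H ::= epsilon
step 4: stack=$ b A g F g g  input=g g g g b $  — match g
step 5: stack=$ b A g F g  input=g g g b $  — match g
step 6: stack=$ b A g F  input=g g b $  — expand F ::= g
step 7: stack=$ b A g g  input=g g b $  — match g
step 8: stack=$ b A g  input=g b $  — match g
step 9: stack=$ b A  input=b $  — expand A ::= epsilon
step 10: stack=$ b  input=b $  — match b
Accept reached after 10 steps.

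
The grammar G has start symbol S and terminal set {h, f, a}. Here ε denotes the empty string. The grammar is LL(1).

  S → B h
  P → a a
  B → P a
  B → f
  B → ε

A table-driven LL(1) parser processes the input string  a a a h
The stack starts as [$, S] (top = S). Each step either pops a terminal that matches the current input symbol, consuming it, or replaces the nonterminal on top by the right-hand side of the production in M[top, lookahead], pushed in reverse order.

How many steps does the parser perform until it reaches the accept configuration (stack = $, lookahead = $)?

7

step 1: stack=$ S  input=a a a h $  — expand S → B h
step 2: stack=$ h B  input=a a a h $  — expand B → P a
step 3: stack=$ h a P  input=a a a h $  — expand P → a a
step 4: stack=$ h a a a  input=a a a h $  — match a
step 5: stack=$ h a a  input=a a h $  — match a
step 6: stack=$ h a  input=a h $  — match a
step 7: stack=$ h  input=h $  — match h
Accept reached after 7 steps.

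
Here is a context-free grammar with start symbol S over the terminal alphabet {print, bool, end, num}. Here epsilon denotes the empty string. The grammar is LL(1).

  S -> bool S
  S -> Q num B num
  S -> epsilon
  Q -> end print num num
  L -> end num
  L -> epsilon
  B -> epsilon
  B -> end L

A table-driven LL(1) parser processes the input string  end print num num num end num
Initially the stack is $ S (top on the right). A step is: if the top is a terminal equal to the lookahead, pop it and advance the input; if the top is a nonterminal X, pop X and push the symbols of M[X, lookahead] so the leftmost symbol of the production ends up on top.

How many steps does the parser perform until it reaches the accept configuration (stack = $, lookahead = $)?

11

      Stack                          Input                            Action
   1  $ S                            end print num num num end num $  expand S -> Q num B num
   2  $ num B num Q                  end print num num num end num $  expand Q -> end print num num
   3  $ num B num num num print end  end print num num num end num $  match end
   4  $ num B num num num print      print num num num end num $      match print
   5  $ num B num num num            num num num end num $            match num
   6  $ num B num num                num num end num $                match num
   7  $ num B num                    num end num $                    match num
   8  $ num B                        end num $                        expand B -> end L
   9  $ num L end                    end num $                        match end
  10  $ num L                        num $                            expand L -> epsilon
  11  $ num                          num $                            match num
Accept reached after 11 steps.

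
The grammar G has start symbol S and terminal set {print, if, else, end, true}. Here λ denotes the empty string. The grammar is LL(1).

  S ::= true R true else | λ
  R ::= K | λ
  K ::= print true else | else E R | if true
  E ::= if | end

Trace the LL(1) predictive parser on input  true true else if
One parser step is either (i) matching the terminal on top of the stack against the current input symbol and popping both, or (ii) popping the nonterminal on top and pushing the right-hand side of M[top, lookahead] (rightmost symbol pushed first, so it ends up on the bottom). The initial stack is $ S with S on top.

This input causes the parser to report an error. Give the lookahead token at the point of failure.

     Stack               Input                Action
  1  $ S                 true true else if $  expand S ::= true R true else
  2  $ else true R true  true true else if $  match true
  3  $ else true R       true else if $       expand R ::= λ
  4  $ else true         true else if $       match true
  5  $ else              else if $            match else
  6  $                   if $                 error: stack empty but input remains

if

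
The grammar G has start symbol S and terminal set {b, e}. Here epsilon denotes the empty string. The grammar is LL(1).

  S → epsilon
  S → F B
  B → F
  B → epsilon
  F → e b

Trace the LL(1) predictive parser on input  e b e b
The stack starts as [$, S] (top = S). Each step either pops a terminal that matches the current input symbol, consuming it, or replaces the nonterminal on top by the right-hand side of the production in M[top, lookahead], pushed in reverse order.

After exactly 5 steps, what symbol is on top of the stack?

F

step 1: stack=$ S  input=e b e b $  — expand S → F B
step 2: stack=$ B F  input=e b e b $  — expand F → e b
step 3: stack=$ B b e  input=e b e b $  — match e
step 4: stack=$ B b  input=b e b $  — match b
step 5: stack=$ B  input=e b $  — expand B → F
Stack after step 5: $ F (top = F).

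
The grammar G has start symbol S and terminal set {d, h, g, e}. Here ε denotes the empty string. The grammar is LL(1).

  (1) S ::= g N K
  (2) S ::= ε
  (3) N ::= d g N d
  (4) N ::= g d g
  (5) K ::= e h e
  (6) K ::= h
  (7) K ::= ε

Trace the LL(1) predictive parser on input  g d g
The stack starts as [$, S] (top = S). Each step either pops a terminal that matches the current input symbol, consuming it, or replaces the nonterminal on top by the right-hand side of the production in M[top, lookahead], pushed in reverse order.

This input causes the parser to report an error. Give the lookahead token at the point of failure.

     Stack        Input    Action
  1  $ S          g d g $  expand S ::= g N K
  2  $ K N g      g d g $  match g
  3  $ K N        d g $    expand N ::= d g N d
  4  $ K d N g d  d g $    match d
  5  $ K d N g    g $      match g
  6  $ K d N      $        error: M[N, $] is empty

$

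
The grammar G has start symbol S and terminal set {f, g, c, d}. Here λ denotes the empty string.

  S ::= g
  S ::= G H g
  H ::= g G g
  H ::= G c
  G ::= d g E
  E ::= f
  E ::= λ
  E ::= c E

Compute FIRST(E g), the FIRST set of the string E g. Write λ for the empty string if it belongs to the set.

{c, f, g}

FIRST(G): from G::=d g E we get {d}. So FIRST(G) = {d}.
FIRST(E): from E::=f we get {f}; from E::=λ we get {λ}; from E::=c E we get {c}. So FIRST(E) = {λ, c, f}.
FIRST(S): from S::=g we get {g}; from S::=G H g we get {d}. So FIRST(S) = {d, g}.
FIRST(H): from H::=g G g we get {g}; from H::=G c we get {d}. So FIRST(H) = {d, g}.
FIRST(E g): take FIRST of each symbol in turn, carrying on past any symbol whose FIRST contains λ; result {c, f, g}.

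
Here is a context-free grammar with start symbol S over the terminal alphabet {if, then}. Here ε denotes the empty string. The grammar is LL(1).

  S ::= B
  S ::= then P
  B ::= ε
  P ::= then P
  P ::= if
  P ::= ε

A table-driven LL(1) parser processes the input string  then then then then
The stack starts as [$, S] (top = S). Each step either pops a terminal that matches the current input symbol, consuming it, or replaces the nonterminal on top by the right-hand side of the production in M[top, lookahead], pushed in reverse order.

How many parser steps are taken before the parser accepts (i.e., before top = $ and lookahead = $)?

9

step 1: stack=$ S  input=then then then then $  — expand S ::= then P
step 2: stack=$ P then  input=then then then then $  — match then
step 3: stack=$ P  input=then then then $  — expand P ::= then P
step 4: stack=$ P then  input=then then then $  — match then
step 5: stack=$ P  input=then then $  — expand P ::= then P
step 6: stack=$ P then  input=then then $  — match then
step 7: stack=$ P  input=then $  — expand P ::= then P
step 8: stack=$ P then  input=then $  — match then
step 9: stack=$ P  input=$  — expand P ::= ε
Accept reached after 9 steps.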